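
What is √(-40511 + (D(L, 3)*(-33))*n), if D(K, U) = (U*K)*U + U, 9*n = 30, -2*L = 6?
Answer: I*√37871 ≈ 194.6*I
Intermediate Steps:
L = -3 (L = -½*6 = -3)
n = 10/3 (n = (⅑)*30 = 10/3 ≈ 3.3333)
D(K, U) = U + K*U² (D(K, U) = (K*U)*U + U = K*U² + U = U + K*U²)
√(-40511 + (D(L, 3)*(-33))*n) = √(-40511 + ((3*(1 - 3*3))*(-33))*(10/3)) = √(-40511 + ((3*(1 - 9))*(-33))*(10/3)) = √(-40511 + ((3*(-8))*(-33))*(10/3)) = √(-40511 - 24*(-33)*(10/3)) = √(-40511 + 792*(10/3)) = √(-40511 + 2640) = √(-37871) = I*√37871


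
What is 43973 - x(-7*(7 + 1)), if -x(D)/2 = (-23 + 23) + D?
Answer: 43861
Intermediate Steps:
x(D) = -2*D (x(D) = -2*((-23 + 23) + D) = -2*(0 + D) = -2*D)
43973 - x(-7*(7 + 1)) = 43973 - (-2)*(-7*(7 + 1)) = 43973 - (-2)*(-7*8) = 43973 - (-2)*(-56) = 43973 - 1*112 = 43973 - 112 = 43861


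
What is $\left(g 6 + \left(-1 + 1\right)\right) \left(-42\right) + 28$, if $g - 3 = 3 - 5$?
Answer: $-224$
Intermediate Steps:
$g = 1$ ($g = 3 + \left(3 - 5\right) = 3 - 2 = 1$)
$\left(g 6 + \left(-1 + 1\right)\right) \left(-42\right) + 28 = \left(1 \cdot 6 + \left(-1 + 1\right)\right) \left(-42\right) + 28 = \left(6 + 0\right) \left(-42\right) + 28 = 6 \left(-42\right) + 28 = -252 + 28 = -224$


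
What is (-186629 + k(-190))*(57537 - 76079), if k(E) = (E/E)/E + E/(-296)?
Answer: 24327055688819/7030 ≈ 3.4605e+9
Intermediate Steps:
k(E) = 1/E - E/296 (k(E) = 1/E + E*(-1/296) = 1/E - E/296)
(-186629 + k(-190))*(57537 - 76079) = (-186629 + (1/(-190) - 1/296*(-190)))*(57537 - 76079) = (-186629 + (-1/190 + 95/148))*(-18542) = (-186629 + 8951/14060)*(-18542) = -2623994789/14060*(-18542) = 24327055688819/7030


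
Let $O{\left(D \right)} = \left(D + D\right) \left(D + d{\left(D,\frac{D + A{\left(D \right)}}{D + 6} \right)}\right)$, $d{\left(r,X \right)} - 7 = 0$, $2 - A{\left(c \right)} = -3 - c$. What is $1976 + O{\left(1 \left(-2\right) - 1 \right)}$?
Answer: $1952$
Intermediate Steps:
$A{\left(c \right)} = 5 + c$ ($A{\left(c \right)} = 2 - \left(-3 - c\right) = 2 + \left(3 + c\right) = 5 + c$)
$d{\left(r,X \right)} = 7$ ($d{\left(r,X \right)} = 7 + 0 = 7$)
$O{\left(D \right)} = 2 D \left(7 + D\right)$ ($O{\left(D \right)} = \left(D + D\right) \left(D + 7\right) = 2 D \left(7 + D\right)$)
$1976 + O{\left(1 \left(-2\right) - 1 \right)} = 1976 + 2 \left(1 \left(-2\right) - 1\right) \left(7 + \left(1 \left(-2\right) - 1\right)\right) = 1976 + 2 \left(-2 - 1\right) \left(7 - 3\right) = 1976 + 2 \left(-3\right) \left(7 - 3\right) = 1976 + 2 \left(-3\right) 4 = 1976 - 24 = 1952$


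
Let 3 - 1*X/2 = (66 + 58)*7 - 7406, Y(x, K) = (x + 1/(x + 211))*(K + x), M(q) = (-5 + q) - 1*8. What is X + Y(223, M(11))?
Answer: 27066631/434 ≈ 62366.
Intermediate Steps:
M(q) = -13 + q (M(q) = (-5 + q) - 8 = -13 + q)
Y(x, K) = (K + x)*(x + 1/(211 + x)) (Y(x, K) = (x + 1/(211 + x))*(K + x) = (K + x)*(x + 1/(211 + x)))
X = 13082 (X = 6 - 2*((66 + 58)*7 - 7406) = 6 - 2*(124*7 - 7406) = 6 - 2*(868 - 7406) = 6 - 2*(-6538) = 6 + 13076 = 13082)
X + Y(223, M(11)) = 13082 + ((-13 + 11) + 223 + 223³ + 211*223² + (-13 + 11)*223² + 211*(-13 + 11)*223)/(211 + 223) = 13082 + (-2 + 223 + 11089567 + 211*49729 - 2*49729 + 211*(-2)*223)/434 = 13082 + (-2 + 223 + 11089567 + 10492819 - 99458 - 94106)/434 = 13082 + (1/434)*21389043 = 13082 + 21389043/434 = 27066631/434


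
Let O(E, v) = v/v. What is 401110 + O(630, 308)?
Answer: 401111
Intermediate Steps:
O(E, v) = 1
401110 + O(630, 308) = 401110 + 1 = 401111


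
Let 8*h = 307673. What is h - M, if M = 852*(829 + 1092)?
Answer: -12785863/8 ≈ -1.5982e+6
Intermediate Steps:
h = 307673/8 (h = (⅛)*307673 = 307673/8 ≈ 38459.)
M = 1636692 (M = 852*1921 = 1636692)
h - M = 307673/8 - 1*1636692 = 307673/8 - 1636692 = -12785863/8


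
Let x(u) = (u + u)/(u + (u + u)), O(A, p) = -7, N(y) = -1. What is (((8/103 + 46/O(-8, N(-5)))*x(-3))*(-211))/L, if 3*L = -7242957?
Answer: -1975804/5222171997 ≈ -0.00037835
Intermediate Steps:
L = -2414319 (L = (⅓)*(-7242957) = -2414319)
x(u) = ⅔ (x(u) = (2*u)/(u + 2*u) = (2*u)/((3*u)) = (2*u)*(1/(3*u)) = ⅔)
(((8/103 + 46/O(-8, N(-5)))*x(-3))*(-211))/L = (((8/103 + 46/(-7))*(⅔))*(-211))/(-2414319) = (((8*(1/103) + 46*(-⅐))*(⅔))*(-211))*(-1/2414319) = (((8/103 - 46/7)*(⅔))*(-211))*(-1/2414319) = (-4682/721*⅔*(-211))*(-1/2414319) = -9364/2163*(-211)*(-1/2414319) = (1975804/2163)*(-1/2414319) = -1975804/5222171997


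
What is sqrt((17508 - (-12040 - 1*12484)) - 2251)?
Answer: sqrt(39781) ≈ 199.45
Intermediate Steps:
sqrt((17508 - (-12040 - 1*12484)) - 2251) = sqrt((17508 - (-12040 - 12484)) - 2251) = sqrt((17508 - 1*(-24524)) - 2251) = sqrt((17508 + 24524) - 2251) = sqrt(42032 - 2251) = sqrt(39781)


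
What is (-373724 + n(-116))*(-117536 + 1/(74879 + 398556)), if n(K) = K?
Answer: 4160514419696112/94687 ≈ 4.3940e+10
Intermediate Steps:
(-373724 + n(-116))*(-117536 + 1/(74879 + 398556)) = (-373724 - 116)*(-117536 + 1/(74879 + 398556)) = -373840*(-117536 + 1/473435) = -373840*(-55645656159/473435) = 4160514419696112/94687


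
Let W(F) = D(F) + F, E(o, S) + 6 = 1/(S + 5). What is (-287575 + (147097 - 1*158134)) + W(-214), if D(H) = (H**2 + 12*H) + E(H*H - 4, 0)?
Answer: -1278019/5 ≈ -2.5560e+5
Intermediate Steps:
E(o, S) = -6 + 1/(5 + S) (E(o, S) = -6 + 1/(S + 5) = -6 + 1/(5 + S))
D(H) = -29/5 + H**2 + 12*H (D(H) = (H**2 + 12*H) + (-29 - 6*0)/(5 + 0) = (H**2 + 12*H) + (-29 + 0)/5 = (H**2 + 12*H) + (1/5)*(-29) = (H**2 + 12*H) - 29/5 = -29/5 + H**2 + 12*H)
W(F) = -29/5 + F**2 + 13*F (W(F) = (-29/5 + F**2 + 12*F) + F = -29/5 + F**2 + 13*F)
(-287575 + (147097 - 1*158134)) + W(-214) = (-287575 + (147097 - 1*158134)) + (-29/5 + (-214)**2 + 13*(-214)) = (-287575 + (147097 - 158134)) + (-29/5 + 45796 - 2782) = (-287575 - 11037) + 215041/5 = -298612 + 215041/5 = -1278019/5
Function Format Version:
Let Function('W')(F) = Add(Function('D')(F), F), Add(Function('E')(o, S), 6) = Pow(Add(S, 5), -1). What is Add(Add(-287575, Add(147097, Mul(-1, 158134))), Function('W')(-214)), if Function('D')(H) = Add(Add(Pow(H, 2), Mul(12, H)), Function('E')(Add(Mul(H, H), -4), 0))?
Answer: Rational(-1278019, 5) ≈ -2.5560e+5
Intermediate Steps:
Function('E')(o, S) = Add(-6, Pow(Add(5, S), -1)) (Function('E')(o, S) = Add(-6, Pow(Add(S, 5), -1)) = Add(-6, Pow(Add(5, S), -1)))
Function('D')(H) = Add(Rational(-29, 5), Pow(H, 2), Mul(12, H)) (Function('D')(H) = Add(Add(Pow(H, 2), Mul(12, H)), Mul(Pow(Add(5, 0), -1), Add(-29, Mul(-6, 0)))) = Add(Add(Pow(H, 2), Mul(12, H)), Mul(Pow(5, -1), Add(-29, 0))) = Add(Add(Pow(H, 2), Mul(12, H)), Mul(Rational(1, 5), -29)) = Add(Add(Pow(H, 2), Mul(12, H)), Rational(-29, 5)) = Add(Rational(-29, 5), Pow(H, 2), Mul(12, H)))
Function('W')(F) = Add(Rational(-29, 5), Pow(F, 2), Mul(13, F)) (Function('W')(F) = Add(Add(Rational(-29, 5), Pow(F, 2), Mul(12, F)), F) = Add(Rational(-29, 5), Pow(F, 2), Mul(13, F)))
Add(Add(-287575, Add(147097, Mul(-1, 158134))), Function('W')(-214)) = Add(Add(-287575, Add(147097, Mul(-1, 158134))), Add(Rational(-29, 5), Pow(-214, 2), Mul(13, -214))) = Add(Add(-287575, Add(147097, -158134)), Add(Rational(-29, 5), 45796, -2782)) = Add(Add(-287575, -11037), Rational(215041, 5)) = Add(-298612, Rational(215041, 5)) = Rational(-1278019, 5)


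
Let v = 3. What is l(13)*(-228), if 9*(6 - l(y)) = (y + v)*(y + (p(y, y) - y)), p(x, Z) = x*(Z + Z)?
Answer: 406904/3 ≈ 1.3563e+5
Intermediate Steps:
p(x, Z) = 2*Z*x (p(x, Z) = x*(2*Z) = 2*Z*x)
l(y) = 6 - 2*y²*(3 + y)/9 (l(y) = 6 - (y + 3)*(y + (2*y*y - y))/9 = 6 - (3 + y)*(y + (2*y² - y))/9 = 6 - (3 + y)*(y + (-y + 2*y²))/9 = 6 - (3 + y)*2*y²/9 = 6 - 2*y²*(3 + y)/9)
l(13)*(-228) = (6 - ⅔*13² - 2/9*13³)*(-228) = (6 - ⅔*169 - 2/9*2197)*(-228) = (6 - 338/3 - 4394/9)*(-228) = -5354/9*(-228) = 406904/3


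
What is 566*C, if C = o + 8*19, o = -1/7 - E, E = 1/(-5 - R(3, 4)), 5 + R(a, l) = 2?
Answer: 603639/7 ≈ 86234.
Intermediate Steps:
R(a, l) = -3 (R(a, l) = -5 + 2 = -3)
E = -½ (E = 1/(-5 - 1*(-3)) = 1/(-5 + 3) = 1/(-2) = -½ ≈ -0.50000)
o = 5/14 (o = -1/7 - 1*(-½) = -1*⅐ + ½ = -⅐ + ½ = 5/14 ≈ 0.35714)
C = 2133/14 (C = 5/14 + 8*19 = 5/14 + 152 = 2133/14 ≈ 152.36)
566*C = 566*(2133/14) = 603639/7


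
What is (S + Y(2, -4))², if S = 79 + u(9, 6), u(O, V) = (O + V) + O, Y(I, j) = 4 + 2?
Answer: 11881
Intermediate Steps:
Y(I, j) = 6
u(O, V) = V + 2*O
S = 103 (S = 79 + (6 + 2*9) = 79 + (6 + 18) = 79 + 24 = 103)
(S + Y(2, -4))² = (103 + 6)² = 109² = 11881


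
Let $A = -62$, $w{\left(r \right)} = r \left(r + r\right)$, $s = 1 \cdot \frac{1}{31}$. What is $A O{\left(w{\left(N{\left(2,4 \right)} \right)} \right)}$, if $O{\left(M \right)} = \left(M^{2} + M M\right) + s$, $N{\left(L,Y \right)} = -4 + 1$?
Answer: $-40178$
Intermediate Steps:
$N{\left(L,Y \right)} = -3$
$s = \frac{1}{31}$ ($s = 1 \cdot \frac{1}{31} = \frac{1}{31} \approx 0.032258$)
$w{\left(r \right)} = 2 r^{2}$ ($w{\left(r \right)} = r 2 r = 2 r^{2}$)
$O{\left(M \right)} = \frac{1}{31} + 2 M^{2}$ ($O{\left(M \right)} = \left(M^{2} + M M\right) + \frac{1}{31} = \left(M^{2} + M^{2}\right) + \frac{1}{31} = 2 M^{2} + \frac{1}{31} = \frac{1}{31} + 2 M^{2}$)
$A O{\left(w{\left(N{\left(2,4 \right)} \right)} \right)} = - 62 \left(\frac{1}{31} + 2 \left(2 \left(-3\right)^{2}\right)^{2}\right) = - 62 \left(\frac{1}{31} + 2 \left(2 \cdot 9\right)^{2}\right) = - 62 \left(\frac{1}{31} + 2 \cdot 18^{2}\right) = - 62 \left(\frac{1}{31} + 2 \cdot 324\right) = - 62 \left(\frac{1}{31} + 648\right) = \left(-62\right) \frac{20089}{31} = -40178$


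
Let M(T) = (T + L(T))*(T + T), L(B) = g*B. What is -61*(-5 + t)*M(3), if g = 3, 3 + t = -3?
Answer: 48312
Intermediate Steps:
t = -6 (t = -3 - 3 = -6)
L(B) = 3*B
M(T) = 8*T² (M(T) = (T + 3*T)*(T + T) = (4*T)*(2*T) = 8*T²)
-61*(-5 + t)*M(3) = -61*(-5 - 6)*8*3² = -(-671)*8*9 = -(-671)*72 = -61*(-792) = 48312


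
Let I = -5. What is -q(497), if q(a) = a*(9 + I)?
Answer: -1988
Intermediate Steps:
q(a) = 4*a (q(a) = a*(9 - 5) = a*4 = 4*a)
-q(497) = -4*497 = -1*1988 = -1988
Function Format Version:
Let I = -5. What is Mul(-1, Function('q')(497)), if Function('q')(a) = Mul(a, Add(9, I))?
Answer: -1988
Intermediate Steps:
Function('q')(a) = Mul(4, a) (Function('q')(a) = Mul(a, Add(9, -5)) = Mul(a, 4) = Mul(4, a))
Mul(-1, Function('q')(497)) = Mul(-1, Mul(4, 497)) = Mul(-1, 1988) = -1988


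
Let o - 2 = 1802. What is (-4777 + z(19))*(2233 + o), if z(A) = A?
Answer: -19208046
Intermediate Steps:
o = 1804 (o = 2 + 1802 = 1804)
(-4777 + z(19))*(2233 + o) = (-4777 + 19)*(2233 + 1804) = -4758*4037 = -19208046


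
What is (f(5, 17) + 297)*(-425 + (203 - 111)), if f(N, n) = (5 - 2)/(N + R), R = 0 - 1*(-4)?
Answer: -99012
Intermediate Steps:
R = 4 (R = 0 + 4 = 4)
f(N, n) = 3/(4 + N) (f(N, n) = (5 - 2)/(N + 4) = 3/(4 + N))
(f(5, 17) + 297)*(-425 + (203 - 111)) = (3/(4 + 5) + 297)*(-425 + (203 - 111)) = (3/9 + 297)*(-425 + 92) = (3*(⅑) + 297)*(-333) = (⅓ + 297)*(-333) = (892/3)*(-333) = -99012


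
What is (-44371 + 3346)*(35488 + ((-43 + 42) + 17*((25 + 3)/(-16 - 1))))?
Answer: -1454705475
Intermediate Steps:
(-44371 + 3346)*(35488 + ((-43 + 42) + 17*((25 + 3)/(-16 - 1)))) = -41025*(35488 + (-1 + 17*(28/(-17)))) = -41025*(35488 + (-1 + 17*(28*(-1/17)))) = -41025*(35488 + (-1 + 17*(-28/17))) = -41025*(35488 + (-1 - 28)) = -41025*(35488 - 29) = -41025*35459 = -1454705475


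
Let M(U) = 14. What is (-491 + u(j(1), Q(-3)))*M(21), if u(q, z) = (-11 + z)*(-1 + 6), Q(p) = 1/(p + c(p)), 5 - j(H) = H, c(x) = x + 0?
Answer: -22967/3 ≈ -7655.7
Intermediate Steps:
c(x) = x
j(H) = 5 - H
Q(p) = 1/(2*p) (Q(p) = 1/(p + p) = 1/(2*p))
u(q, z) = -55 + 5*z (u(q, z) = (-11 + z)*5 = -55 + 5*z)
(-491 + u(j(1), Q(-3)))*M(21) = (-491 + (-55 + 5*((½)/(-3))))*14 = (-491 + (-55 + 5*((½)*(-⅓))))*14 = (-491 + (-55 + 5*(-⅙)))*14 = (-491 + (-55 - ⅚))*14 = (-491 - 335/6)*14 = -3281/6*14 = -22967/3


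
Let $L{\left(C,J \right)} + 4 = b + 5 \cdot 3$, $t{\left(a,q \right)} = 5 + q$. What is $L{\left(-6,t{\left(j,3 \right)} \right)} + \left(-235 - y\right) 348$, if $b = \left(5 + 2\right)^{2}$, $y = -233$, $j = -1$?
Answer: $-636$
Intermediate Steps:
$b = 49$ ($b = 7^{2} = 49$)
$L{\left(C,J \right)} = 60$ ($L{\left(C,J \right)} = -4 + \left(49 + 5 \cdot 3\right) = -4 + \left(49 + 15\right) = -4 + 64 = 60$)
$L{\left(-6,t{\left(j,3 \right)} \right)} + \left(-235 - y\right) 348 = 60 + \left(-235 - -233\right) 348 = 60 + \left(-235 + 233\right) 348 = 60 - 696 = -636$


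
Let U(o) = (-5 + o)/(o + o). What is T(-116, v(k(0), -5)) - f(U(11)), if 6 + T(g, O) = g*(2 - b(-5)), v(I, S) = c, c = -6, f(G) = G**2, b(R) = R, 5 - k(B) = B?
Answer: -98987/121 ≈ -818.07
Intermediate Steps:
k(B) = 5 - B
U(o) = (-5 + o)/(2*o) (U(o) = (-5 + o)/((2*o)) = (-5 + o)*(1/(2*o)) = (-5 + o)/(2*o))
v(I, S) = -6
T(g, O) = -6 + 7*g (T(g, O) = -6 + g*(2 - 1*(-5)) = -6 + g*(2 + 5) = -6 + g*7 = -6 + 7*g)
T(-116, v(k(0), -5)) - f(U(11)) = (-6 + 7*(-116)) - ((1/2)*(-5 + 11)/11)**2 = (-6 - 812) - ((1/2)*(1/11)*6)**2 = -818 - (3/11)**2 = -818 - 1*9/121 = -818 - 9/121 = -98987/121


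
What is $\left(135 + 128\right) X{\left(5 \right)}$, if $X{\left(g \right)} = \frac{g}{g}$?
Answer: $263$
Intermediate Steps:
$X{\left(g \right)} = 1$
$\left(135 + 128\right) X{\left(5 \right)} = \left(135 + 128\right) 1 = 263 \cdot 1 = 263$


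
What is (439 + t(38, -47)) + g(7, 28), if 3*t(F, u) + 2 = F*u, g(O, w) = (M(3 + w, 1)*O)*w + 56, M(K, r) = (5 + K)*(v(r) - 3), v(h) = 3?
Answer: -101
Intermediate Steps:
M(K, r) = 0 (M(K, r) = (5 + K)*(3 - 3) = (5 + K)*0 = 0)
g(O, w) = 56 (g(O, w) = (0*O)*w + 56 = 0*w + 56 = 0 + 56 = 56)
t(F, u) = -⅔ + F*u/3 (t(F, u) = -⅔ + (F*u)/3 = -⅔ + F*u/3)
(439 + t(38, -47)) + g(7, 28) = (439 + (-⅔ + (⅓)*38*(-47))) + 56 = (439 + (-⅔ - 1786/3)) + 56 = (439 - 596) + 56 = -157 + 56 = -101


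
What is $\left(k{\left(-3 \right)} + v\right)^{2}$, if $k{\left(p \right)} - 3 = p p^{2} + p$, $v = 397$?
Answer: $136900$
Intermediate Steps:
$k{\left(p \right)} = 3 + p + p^{3}$ ($k{\left(p \right)} = 3 + \left(p p^{2} + p\right) = 3 + \left(p^{3} + p\right) = 3 + \left(p + p^{3}\right) = 3 + p + p^{3}$)
$\left(k{\left(-3 \right)} + v\right)^{2} = \left(\left(3 - 3 + \left(-3\right)^{3}\right) + 397\right)^{2} = \left(\left(3 - 3 - 27\right) + 397\right)^{2} = \left(-27 + 397\right)^{2} = 370^{2} = 136900$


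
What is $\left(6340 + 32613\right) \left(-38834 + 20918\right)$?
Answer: $-697881948$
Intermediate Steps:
$\left(6340 + 32613\right) \left(-38834 + 20918\right) = 38953 \left(-17916\right) = -697881948$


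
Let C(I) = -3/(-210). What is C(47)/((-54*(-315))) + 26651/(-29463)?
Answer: -1511110297/1670552100 ≈ -0.90456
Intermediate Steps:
C(I) = 1/70 (C(I) = -3*(-1/210) = 1/70)
C(47)/((-54*(-315))) + 26651/(-29463) = 1/(70*((-54*(-315)))) + 26651/(-29463) = (1/70)/17010 + 26651*(-1/29463) = (1/70)*(1/17010) - 26651/29463 = 1/1190700 - 26651/29463 = -1511110297/1670552100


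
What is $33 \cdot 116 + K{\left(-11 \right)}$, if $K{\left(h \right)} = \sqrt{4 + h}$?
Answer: $3828 + i \sqrt{7} \approx 3828.0 + 2.6458 i$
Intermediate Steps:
$33 \cdot 116 + K{\left(-11 \right)} = 33 \cdot 116 + \sqrt{4 - 11} = 3828 + \sqrt{-7} = 3828 + i \sqrt{7}$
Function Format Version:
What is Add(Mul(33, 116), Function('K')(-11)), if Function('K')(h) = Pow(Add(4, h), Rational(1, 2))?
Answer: Add(3828, Mul(I, Pow(7, Rational(1, 2)))) ≈ Add(3828.0, Mul(2.6458, I))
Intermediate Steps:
Add(Mul(33, 116), Function('K')(-11)) = Add(Mul(33, 116), Pow(Add(4, -11), Rational(1, 2))) = Add(3828, Pow(-7, Rational(1, 2))) = Add(3828, Mul(I, Pow(7, Rational(1, 2))))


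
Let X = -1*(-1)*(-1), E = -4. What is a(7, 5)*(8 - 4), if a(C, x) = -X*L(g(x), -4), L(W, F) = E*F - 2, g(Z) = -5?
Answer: 56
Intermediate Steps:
X = -1 (X = 1*(-1) = -1)
L(W, F) = -2 - 4*F (L(W, F) = -4*F - 2 = -2 - 4*F)
a(C, x) = 14 (a(C, x) = -(-1)*(-2 - 4*(-4)) = -(-1)*(-2 + 16) = -(-1)*14 = -1*(-14) = 14)
a(7, 5)*(8 - 4) = 14*(8 - 4) = 14*4 = 56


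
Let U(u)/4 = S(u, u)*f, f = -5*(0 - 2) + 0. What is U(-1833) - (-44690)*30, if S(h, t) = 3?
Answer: 1340820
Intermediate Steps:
f = 10 (f = -5*(-2) + 0 = 10 + 0 = 10)
U(u) = 120 (U(u) = 4*(3*10) = 4*30 = 120)
U(-1833) - (-44690)*30 = 120 - (-44690)*30 = 120 - 1*(-1340700) = 120 + 1340700 = 1340820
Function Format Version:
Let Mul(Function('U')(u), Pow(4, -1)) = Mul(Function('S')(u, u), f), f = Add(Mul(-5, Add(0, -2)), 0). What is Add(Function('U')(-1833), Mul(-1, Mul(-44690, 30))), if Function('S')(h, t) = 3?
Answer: 1340820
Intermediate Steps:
f = 10 (f = Add(Mul(-5, -2), 0) = Add(10, 0) = 10)
Function('U')(u) = 120 (Function('U')(u) = Mul(4, Mul(3, 10)) = Mul(4, 30) = 120)
Add(Function('U')(-1833), Mul(-1, Mul(-44690, 30))) = Add(120, Mul(-1, Mul(-44690, 30))) = Add(120, Mul(-1, -1340700)) = Add(120, 1340700) = 1340820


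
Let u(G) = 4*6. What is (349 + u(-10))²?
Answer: 139129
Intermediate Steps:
u(G) = 24
(349 + u(-10))² = (349 + 24)² = 373² = 139129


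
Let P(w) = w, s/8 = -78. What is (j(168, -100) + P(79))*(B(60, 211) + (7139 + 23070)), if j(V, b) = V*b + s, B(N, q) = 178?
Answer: -527062515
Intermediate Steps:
s = -624 (s = 8*(-78) = -624)
j(V, b) = -624 + V*b (j(V, b) = V*b - 624 = -624 + V*b)
(j(168, -100) + P(79))*(B(60, 211) + (7139 + 23070)) = ((-624 + 168*(-100)) + 79)*(178 + (7139 + 23070)) = ((-624 - 16800) + 79)*(178 + 30209) = (-17424 + 79)*30387 = -17345*30387 = -527062515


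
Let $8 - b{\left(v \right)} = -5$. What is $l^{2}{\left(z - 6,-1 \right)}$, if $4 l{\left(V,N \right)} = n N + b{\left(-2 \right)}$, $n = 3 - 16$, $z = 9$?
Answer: $\frac{169}{4} \approx 42.25$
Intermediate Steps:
$b{\left(v \right)} = 13$ ($b{\left(v \right)} = 8 - -5 = 8 + 5 = 13$)
$n = -13$ ($n = 3 - 16 = -13$)
$l{\left(V,N \right)} = \frac{13}{4} - \frac{13 N}{4}$ ($l{\left(V,N \right)} = \frac{- 13 N + 13}{4} = \frac{13 - 13 N}{4} = \frac{13}{4} - \frac{13 N}{4}$)
$l^{2}{\left(z - 6,-1 \right)} = \left(\frac{13}{4} - - \frac{13}{4}\right)^{2} = \left(\frac{13}{4} + \frac{13}{4}\right)^{2} = \left(\frac{13}{2}\right)^{2} = \frac{169}{4}$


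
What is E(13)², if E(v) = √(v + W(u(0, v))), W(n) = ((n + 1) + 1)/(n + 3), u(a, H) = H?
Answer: 223/16 ≈ 13.938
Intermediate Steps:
W(n) = (2 + n)/(3 + n) (W(n) = ((1 + n) + 1)/(3 + n) = (2 + n)/(3 + n))
E(v) = √(v + (2 + v)/(3 + v))
E(13)² = (√((2 + 13 + 13*(3 + 13))/(3 + 13)))² = (√((2 + 13 + 13*16)/16))² = (√((2 + 13 + 208)/16))² = (√((1/16)*223))² = (√(223/16))² = (√223/4)² = 223/16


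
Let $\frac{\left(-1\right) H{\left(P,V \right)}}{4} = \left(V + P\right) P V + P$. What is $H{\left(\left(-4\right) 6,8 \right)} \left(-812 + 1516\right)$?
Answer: $-8583168$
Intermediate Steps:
$H{\left(P,V \right)} = - 4 P - 4 P V \left(P + V\right)$ ($H{\left(P,V \right)} = - 4 \left(\left(V + P\right) P V + P\right) = - 4 \left(\left(P + V\right) P V + P\right) = - 4 \left(P \left(P + V\right) V + P\right) = - 4 \left(P V \left(P + V\right) + P\right) = - 4 \left(P + P V \left(P + V\right)\right) = - 4 P - 4 P V \left(P + V\right)$)
$H{\left(\left(-4\right) 6,8 \right)} \left(-812 + 1516\right) = - 4 \left(\left(-4\right) 6\right) \left(1 + 8^{2} + \left(-4\right) 6 \cdot 8\right) \left(-812 + 1516\right) = \left(-4\right) \left(-24\right) \left(1 + 64 - 192\right) 704 = \left(-4\right) \left(-24\right) \left(-127\right) 704 = \left(-12192\right) 704 = -8583168$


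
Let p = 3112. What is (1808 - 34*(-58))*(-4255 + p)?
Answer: -4320540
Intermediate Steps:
(1808 - 34*(-58))*(-4255 + p) = (1808 - 34*(-58))*(-4255 + 3112) = (1808 + 1972)*(-1143) = 3780*(-1143) = -4320540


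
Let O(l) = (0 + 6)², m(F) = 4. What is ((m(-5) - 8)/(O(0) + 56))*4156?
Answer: -4156/23 ≈ -180.70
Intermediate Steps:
O(l) = 36 (O(l) = 6² = 36)
((m(-5) - 8)/(O(0) + 56))*4156 = ((4 - 8)/(36 + 56))*4156 = -4/92*4156 = -4*1/92*4156 = -1/23*4156 = -4156/23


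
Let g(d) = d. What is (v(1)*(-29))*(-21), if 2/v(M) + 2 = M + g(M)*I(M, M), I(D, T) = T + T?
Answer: 1218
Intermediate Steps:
I(D, T) = 2*T
v(M) = 2/(-2 + M + 2*M²) (v(M) = 2/(-2 + (M + M*(2*M))) = 2/(-2 + (M + 2*M²)) = 2/(-2 + M + 2*M²))
(v(1)*(-29))*(-21) = ((2/(-2 + 1 + 2*1²))*(-29))*(-21) = ((2/(-2 + 1 + 2*1))*(-29))*(-21) = ((2/(-2 + 1 + 2))*(-29))*(-21) = ((2/1)*(-29))*(-21) = ((2*1)*(-29))*(-21) = (2*(-29))*(-21) = -58*(-21) = 1218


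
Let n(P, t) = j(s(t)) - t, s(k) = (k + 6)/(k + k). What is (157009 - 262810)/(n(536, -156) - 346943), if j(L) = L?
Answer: 5501652/18032899 ≈ 0.30509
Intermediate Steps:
s(k) = (6 + k)/(2*k) (s(k) = (6 + k)/((2*k)) = (6 + k)*(1/(2*k)) = (6 + k)/(2*k))
n(P, t) = -t + (6 + t)/(2*t) (n(P, t) = (6 + t)/(2*t) - t = -t + (6 + t)/(2*t))
(157009 - 262810)/(n(536, -156) - 346943) = (157009 - 262810)/((½ - 1*(-156) + 3/(-156)) - 346943) = -105801/((½ + 156 + 3*(-1/156)) - 346943) = -105801/((½ + 156 - 1/52) - 346943) = -105801/(8137/52 - 346943) = -105801/(-18032899/52) = -105801*(-52/18032899) = 5501652/18032899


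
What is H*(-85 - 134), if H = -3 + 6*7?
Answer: -8541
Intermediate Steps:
H = 39 (H = -3 + 42 = 39)
H*(-85 - 134) = 39*(-85 - 134) = 39*(-219) = -8541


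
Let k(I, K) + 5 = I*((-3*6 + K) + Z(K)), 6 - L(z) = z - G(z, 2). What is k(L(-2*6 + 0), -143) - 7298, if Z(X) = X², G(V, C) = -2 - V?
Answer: 560761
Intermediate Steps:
L(z) = 4 - 2*z (L(z) = 6 - (z - (-2 - z)) = 6 - (z + (2 + z)) = 6 - (2 + 2*z) = 6 + (-2 - 2*z) = 4 - 2*z)
k(I, K) = -5 + I*(-18 + K + K²) (k(I, K) = -5 + I*((-3*6 + K) + K²) = -5 + I*((-18 + K) + K²) = -5 + I*(-18 + K + K²))
k(L(-2*6 + 0), -143) - 7298 = (-5 - 18*(4 - 2*(-2*6 + 0)) + (4 - 2*(-2*6 + 0))*(-143) + (4 - 2*(-2*6 + 0))*(-143)²) - 7298 = (-5 - 18*(4 - 2*(-12 + 0)) + (4 - 2*(-12 + 0))*(-143) + (4 - 2*(-12 + 0))*20449) - 7298 = (-5 - 18*(4 - 2*(-12)) + (4 - 2*(-12))*(-143) + (4 - 2*(-12))*20449) - 7298 = (-5 - 18*(4 + 24) + (4 + 24)*(-143) + (4 + 24)*20449) - 7298 = (-5 - 18*28 + 28*(-143) + 28*20449) - 7298 = (-5 - 504 - 4004 + 572572) - 7298 = 568059 - 7298 = 560761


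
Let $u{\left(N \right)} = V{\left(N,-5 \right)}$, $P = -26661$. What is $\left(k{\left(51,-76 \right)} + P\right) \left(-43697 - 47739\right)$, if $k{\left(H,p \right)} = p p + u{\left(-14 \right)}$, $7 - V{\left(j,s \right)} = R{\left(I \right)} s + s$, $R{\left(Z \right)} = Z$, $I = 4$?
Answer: $1906714908$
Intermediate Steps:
$V{\left(j,s \right)} = 7 - 5 s$ ($V{\left(j,s \right)} = 7 - \left(4 s + s\right) = 7 - 5 s$)
$u{\left(N \right)} = 32$ ($u{\left(N \right)} = 7 - -25 = 7 + 25 = 32$)
$k{\left(H,p \right)} = 32 + p^{2}$ ($k{\left(H,p \right)} = p p + 32 = p^{2} + 32 = 32 + p^{2}$)
$\left(k{\left(51,-76 \right)} + P\right) \left(-43697 - 47739\right) = \left(\left(32 + \left(-76\right)^{2}\right) - 26661\right) \left(-43697 - 47739\right) = \left(\left(32 + 5776\right) - 26661\right) \left(-91436\right) = \left(5808 - 26661\right) \left(-91436\right) = \left(-20853\right) \left(-91436\right) = 1906714908$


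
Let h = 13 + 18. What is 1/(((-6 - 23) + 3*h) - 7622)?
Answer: -1/7558 ≈ -0.00013231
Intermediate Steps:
h = 31
1/(((-6 - 23) + 3*h) - 7622) = 1/(((-6 - 23) + 3*31) - 7622) = 1/((-29 + 93) - 7622) = 1/(64 - 7622) = 1/(-7558) = -1/7558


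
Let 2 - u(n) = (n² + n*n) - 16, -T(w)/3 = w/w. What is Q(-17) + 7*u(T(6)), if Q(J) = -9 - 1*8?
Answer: -17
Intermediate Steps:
T(w) = -3 (T(w) = -3*w/w = -3*1 = -3)
Q(J) = -17 (Q(J) = -9 - 8 = -17)
u(n) = 18 - 2*n² (u(n) = 2 - ((n² + n*n) - 16) = 2 - ((n² + n²) - 16) = 2 - (2*n² - 16) = 2 - (-16 + 2*n²) = 2 + (16 - 2*n²) = 18 - 2*n²)
Q(-17) + 7*u(T(6)) = -17 + 7*(18 - 2*(-3)²) = -17 + 7*(18 - 2*9) = -17 + 7*(18 - 18) = -17 + 7*0 = -17 + 0 = -17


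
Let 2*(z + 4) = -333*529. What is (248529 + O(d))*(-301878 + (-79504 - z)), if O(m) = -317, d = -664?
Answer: -72800455494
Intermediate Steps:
z = -176165/2 (z = -4 + (-333*529)/2 = -4 + (½)*(-176157) = -4 - 176157/2 = -176165/2 ≈ -88083.)
(248529 + O(d))*(-301878 + (-79504 - z)) = (248529 - 317)*(-301878 + (-79504 - 1*(-176165/2))) = 248212*(-301878 + (-79504 + 176165/2)) = 248212*(-301878 + 17157/2) = 248212*(-586599/2) = -72800455494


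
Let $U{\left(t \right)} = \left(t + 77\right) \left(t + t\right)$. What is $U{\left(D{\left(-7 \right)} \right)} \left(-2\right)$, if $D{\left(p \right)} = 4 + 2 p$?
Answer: $2680$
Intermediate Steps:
$U{\left(t \right)} = 2 t \left(77 + t\right)$ ($U{\left(t \right)} = \left(77 + t\right) 2 t = 2 t \left(77 + t\right)$)
$U{\left(D{\left(-7 \right)} \right)} \left(-2\right) = 2 \left(4 + 2 \left(-7\right)\right) \left(77 + \left(4 + 2 \left(-7\right)\right)\right) \left(-2\right) = 2 \left(4 - 14\right) \left(77 + \left(4 - 14\right)\right) \left(-2\right) = 2 \left(-10\right) \left(77 - 10\right) \left(-2\right) = 2 \left(-10\right) 67 \left(-2\right) = \left(-1340\right) \left(-2\right) = 2680$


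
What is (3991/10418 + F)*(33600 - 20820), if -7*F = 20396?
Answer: -1357604006490/36463 ≈ -3.7232e+7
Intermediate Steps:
F = -20396/7 (F = -1/7*20396 = -20396/7 ≈ -2913.7)
(3991/10418 + F)*(33600 - 20820) = (3991/10418 - 20396/7)*(33600 - 20820) = (3991*(1/10418) - 20396/7)*12780 = (3991/10418 - 20396/7)*12780 = -212457591/72926*12780 = -1357604006490/36463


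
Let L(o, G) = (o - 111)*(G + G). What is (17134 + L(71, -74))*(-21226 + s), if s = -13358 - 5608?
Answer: -926586368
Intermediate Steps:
s = -18966
L(o, G) = 2*G*(-111 + o) (L(o, G) = (-111 + o)*(2*G) = 2*G*(-111 + o))
(17134 + L(71, -74))*(-21226 + s) = (17134 + 2*(-74)*(-111 + 71))*(-21226 - 18966) = (17134 + 2*(-74)*(-40))*(-40192) = (17134 + 5920)*(-40192) = 23054*(-40192) = -926586368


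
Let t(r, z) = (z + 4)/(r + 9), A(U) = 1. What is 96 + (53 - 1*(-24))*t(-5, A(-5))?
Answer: 769/4 ≈ 192.25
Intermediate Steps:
t(r, z) = (4 + z)/(9 + r)
96 + (53 - 1*(-24))*t(-5, A(-5)) = 96 + (53 - 1*(-24))*((4 + 1)/(9 - 5)) = 96 + (53 + 24)*(5/4) = 96 + 77*((¼)*5) = 96 + 77*(5/4) = 96 + 385/4 = 769/4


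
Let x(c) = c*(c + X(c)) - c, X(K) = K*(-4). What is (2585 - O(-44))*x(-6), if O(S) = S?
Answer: -268158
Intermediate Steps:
X(K) = -4*K
x(c) = -c - 3*c**2 (x(c) = c*(c - 4*c) - c = c*(-3*c) - c = -3*c**2 - c = -c - 3*c**2)
(2585 - O(-44))*x(-6) = (2585 - 1*(-44))*(-1*(-6)*(1 + 3*(-6))) = (2585 + 44)*(-1*(-6)*(1 - 18)) = 2629*(-1*(-6)*(-17)) = 2629*(-102) = -268158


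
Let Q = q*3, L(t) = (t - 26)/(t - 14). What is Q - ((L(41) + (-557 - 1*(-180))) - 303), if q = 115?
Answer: 9220/9 ≈ 1024.4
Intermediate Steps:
L(t) = (-26 + t)/(-14 + t)
Q = 345 (Q = 115*3 = 345)
Q - ((L(41) + (-557 - 1*(-180))) - 303) = 345 - (((-26 + 41)/(-14 + 41) + (-557 - 1*(-180))) - 303) = 345 - ((15/27 + (-557 + 180)) - 303) = 345 - (((1/27)*15 - 377) - 303) = 345 - ((5/9 - 377) - 303) = 345 - (-3388/9 - 303) = 345 - 1*(-6115/9) = 345 + 6115/9 = 9220/9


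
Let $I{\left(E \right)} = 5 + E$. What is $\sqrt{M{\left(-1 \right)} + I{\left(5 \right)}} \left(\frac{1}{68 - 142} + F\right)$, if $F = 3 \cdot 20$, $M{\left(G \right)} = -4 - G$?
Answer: $\frac{4439 \sqrt{7}}{74} \approx 158.71$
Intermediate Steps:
$F = 60$
$\sqrt{M{\left(-1 \right)} + I{\left(5 \right)}} \left(\frac{1}{68 - 142} + F\right) = \sqrt{\left(-4 - -1\right) + \left(5 + 5\right)} \left(\frac{1}{68 - 142} + 60\right) = \sqrt{\left(-4 + 1\right) + 10} \left(\frac{1}{-74} + 60\right) = \sqrt{-3 + 10} \left(- \frac{1}{74} + 60\right) = \sqrt{7} \cdot \frac{4439}{74} = \frac{4439 \sqrt{7}}{74}$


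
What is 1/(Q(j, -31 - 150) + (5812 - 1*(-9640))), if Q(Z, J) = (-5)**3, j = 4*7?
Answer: 1/15327 ≈ 6.5244e-5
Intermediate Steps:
j = 28
Q(Z, J) = -125
1/(Q(j, -31 - 150) + (5812 - 1*(-9640))) = 1/(-125 + (5812 - 1*(-9640))) = 1/(-125 + (5812 + 9640)) = 1/(-125 + 15452) = 1/15327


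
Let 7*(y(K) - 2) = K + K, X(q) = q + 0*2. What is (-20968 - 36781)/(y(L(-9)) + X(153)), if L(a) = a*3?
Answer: -404243/1031 ≈ -392.09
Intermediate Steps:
X(q) = q (X(q) = q + 0 = q)
L(a) = 3*a
y(K) = 2 + 2*K/7 (y(K) = 2 + (K + K)/7 = 2 + (2*K)/7 = 2 + 2*K/7)
(-20968 - 36781)/(y(L(-9)) + X(153)) = (-20968 - 36781)/((2 + 2*(3*(-9))/7) + 153) = -57749/((2 + (2/7)*(-27)) + 153) = -57749/((2 - 54/7) + 153) = -57749/(-40/7 + 153) = -57749/1031/7 = -57749*7/1031 = -404243/1031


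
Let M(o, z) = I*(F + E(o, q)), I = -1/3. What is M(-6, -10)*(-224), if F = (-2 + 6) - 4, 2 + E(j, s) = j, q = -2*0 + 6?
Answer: -1792/3 ≈ -597.33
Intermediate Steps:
q = 6 (q = 0 + 6 = 6)
E(j, s) = -2 + j
F = 0 (F = 4 - 4 = 0)
I = -1/3 (I = -1*1/3 = -1/3 ≈ -0.33333)
M(o, z) = 2/3 - o/3 (M(o, z) = -(0 + (-2 + o))/3 = -(-2 + o)/3 = 2/3 - o/3)
M(-6, -10)*(-224) = (2/3 - 1/3*(-6))*(-224) = (2/3 + 2)*(-224) = (8/3)*(-224) = -1792/3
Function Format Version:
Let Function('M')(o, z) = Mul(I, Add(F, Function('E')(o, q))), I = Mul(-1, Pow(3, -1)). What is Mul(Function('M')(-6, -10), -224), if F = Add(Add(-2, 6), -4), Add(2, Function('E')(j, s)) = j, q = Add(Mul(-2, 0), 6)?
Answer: Rational(-1792, 3) ≈ -597.33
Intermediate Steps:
q = 6 (q = Add(0, 6) = 6)
Function('E')(j, s) = Add(-2, j)
F = 0 (F = Add(4, -4) = 0)
I = Rational(-1, 3) (I = Mul(-1, Rational(1, 3)) = Rational(-1, 3) ≈ -0.33333)
Function('M')(o, z) = Add(Rational(2, 3), Mul(Rational(-1, 3), o)) (Function('M')(o, z) = Mul(Rational(-1, 3), Add(0, Add(-2, o))) = Mul(Rational(-1, 3), Add(-2, o)) = Add(Rational(2, 3), Mul(Rational(-1, 3), o)))
Mul(Function('M')(-6, -10), -224) = Mul(Add(Rational(2, 3), Mul(Rational(-1, 3), -6)), -224) = Mul(Add(Rational(2, 3), 2), -224) = Mul(Rational(8, 3), -224) = Rational(-1792, 3)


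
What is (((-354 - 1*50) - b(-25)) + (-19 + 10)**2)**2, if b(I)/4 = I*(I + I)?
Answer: 28334329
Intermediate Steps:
b(I) = 8*I**2 (b(I) = 4*(I*(I + I)) = 4*(I*(2*I)) = 4*(2*I**2) = 8*I**2)
(((-354 - 1*50) - b(-25)) + (-19 + 10)**2)**2 = (((-354 - 1*50) - 8*(-25)**2) + (-19 + 10)**2)**2 = (((-354 - 50) - 8*625) + (-9)**2)**2 = ((-404 - 1*5000) + 81)**2 = ((-404 - 5000) + 81)**2 = (-5404 + 81)**2 = (-5323)**2 = 28334329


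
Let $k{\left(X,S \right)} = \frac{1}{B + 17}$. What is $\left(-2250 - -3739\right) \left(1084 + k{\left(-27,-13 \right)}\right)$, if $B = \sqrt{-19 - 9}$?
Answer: $\frac{511687405}{317} - \frac{2978 i \sqrt{7}}{317} \approx 1.6142 \cdot 10^{6} - 24.855 i$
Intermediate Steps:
$B = 2 i \sqrt{7}$ ($B = \sqrt{-28} = 2 i \sqrt{7} \approx 5.2915 i$)
$k{\left(X,S \right)} = \frac{1}{17 + 2 i \sqrt{7}}$ ($k{\left(X,S \right)} = \frac{1}{2 i \sqrt{7} + 17} = \frac{1}{17 + 2 i \sqrt{7}}$)
$\left(-2250 - -3739\right) \left(1084 + k{\left(-27,-13 \right)}\right) = \left(-2250 - -3739\right) \left(1084 + \left(\frac{17}{317} - \frac{2 i \sqrt{7}}{317}\right)\right) = \left(-2250 + 3739\right) \left(\frac{343645}{317} - \frac{2 i \sqrt{7}}{317}\right) = 1489 \left(\frac{343645}{317} - \frac{2 i \sqrt{7}}{317}\right) = \frac{511687405}{317} - \frac{2978 i \sqrt{7}}{317}$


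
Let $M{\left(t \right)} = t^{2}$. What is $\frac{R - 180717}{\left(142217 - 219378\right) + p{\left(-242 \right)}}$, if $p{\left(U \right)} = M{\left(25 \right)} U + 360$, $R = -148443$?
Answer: $\frac{109720}{76017} \approx 1.4434$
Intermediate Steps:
$p{\left(U \right)} = 360 + 625 U$ ($p{\left(U \right)} = 25^{2} U + 360 = 625 U + 360 = 360 + 625 U$)
$\frac{R - 180717}{\left(142217 - 219378\right) + p{\left(-242 \right)}} = \frac{-148443 - 180717}{\left(142217 - 219378\right) + \left(360 + 625 \left(-242\right)\right)} = - \frac{329160}{-77161 + \left(360 - 151250\right)} = - \frac{329160}{-77161 - 150890} = - \frac{329160}{-228051} = \left(-329160\right) \left(- \frac{1}{228051}\right) = \frac{109720}{76017}$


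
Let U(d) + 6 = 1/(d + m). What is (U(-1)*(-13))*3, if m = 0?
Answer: 273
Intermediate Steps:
U(d) = -6 + 1/d (U(d) = -6 + 1/(d + 0) = -6 + 1/d)
(U(-1)*(-13))*3 = ((-6 + 1/(-1))*(-13))*3 = ((-6 - 1)*(-13))*3 = -7*(-13)*3 = 91*3 = 273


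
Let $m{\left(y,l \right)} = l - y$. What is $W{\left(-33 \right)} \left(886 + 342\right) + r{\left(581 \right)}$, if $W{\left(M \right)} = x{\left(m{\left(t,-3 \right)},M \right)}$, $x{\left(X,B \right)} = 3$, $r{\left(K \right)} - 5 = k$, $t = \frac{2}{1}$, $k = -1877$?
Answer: $1812$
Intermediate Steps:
$t = 2$ ($t = 2 \cdot 1 = 2$)
$r{\left(K \right)} = -1872$ ($r{\left(K \right)} = 5 - 1877 = -1872$)
$W{\left(M \right)} = 3$
$W{\left(-33 \right)} \left(886 + 342\right) + r{\left(581 \right)} = 3 \left(886 + 342\right) - 1872 = 3 \cdot 1228 - 1872 = 3684 - 1872 = 1812$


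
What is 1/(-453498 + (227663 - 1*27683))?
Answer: -1/253518 ≈ -3.9445e-6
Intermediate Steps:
1/(-453498 + (227663 - 1*27683)) = 1/(-453498 + (227663 - 27683)) = 1/(-453498 + 199980) = 1/(-253518) = -1/253518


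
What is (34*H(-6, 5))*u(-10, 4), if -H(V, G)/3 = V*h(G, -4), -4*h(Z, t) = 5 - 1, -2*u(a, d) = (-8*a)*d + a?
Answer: 94860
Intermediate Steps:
u(a, d) = -a/2 + 4*a*d (u(a, d) = -((-8*a)*d + a)/2 = -(-8*a*d + a)/2 = -(a - 8*a*d)/2 = -a/2 + 4*a*d)
h(Z, t) = -1 (h(Z, t) = -(5 - 1)/4 = -¼*4 = -1)
H(V, G) = 3*V (H(V, G) = -3*V*(-1) = -(-3)*V = 3*V)
(34*H(-6, 5))*u(-10, 4) = (34*(3*(-6)))*((½)*(-10)*(-1 + 8*4)) = (34*(-18))*((½)*(-10)*(-1 + 32)) = -306*(-10)*31 = -612*(-155) = 94860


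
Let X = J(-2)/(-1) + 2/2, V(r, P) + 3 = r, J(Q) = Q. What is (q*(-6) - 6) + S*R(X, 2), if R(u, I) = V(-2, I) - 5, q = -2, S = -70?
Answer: 706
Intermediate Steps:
V(r, P) = -3 + r
X = 3 (X = -2/(-1) + 2/2 = -2*(-1) + 2*(1/2) = 2 + 1 = 3)
R(u, I) = -10 (R(u, I) = (-3 - 2) - 5 = -5 - 5 = -10)
(q*(-6) - 6) + S*R(X, 2) = (-2*(-6) - 6) - 70*(-10) = (12 - 6) + 700 = 6 + 700 = 706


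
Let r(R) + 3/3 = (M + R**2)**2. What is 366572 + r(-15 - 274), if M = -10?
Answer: 6974453692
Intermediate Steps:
r(R) = -1 + (-10 + R**2)**2
366572 + r(-15 - 274) = 366572 + (-1 + (-10 + (-15 - 274)**2)**2) = 366572 + (-1 + (-10 + (-289)**2)**2) = 366572 + (-1 + (-10 + 83521)**2) = 366572 + (-1 + 83511**2) = 366572 + (-1 + 6974087121) = 366572 + 6974087120 = 6974453692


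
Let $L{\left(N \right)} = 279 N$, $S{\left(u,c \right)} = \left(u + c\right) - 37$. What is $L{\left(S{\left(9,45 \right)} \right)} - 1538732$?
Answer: $-1533989$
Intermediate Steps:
$S{\left(u,c \right)} = -37 + c + u$ ($S{\left(u,c \right)} = \left(c + u\right) - 37 = -37 + c + u$)
$L{\left(S{\left(9,45 \right)} \right)} - 1538732 = 279 \left(-37 + 45 + 9\right) - 1538732 = 279 \cdot 17 - 1538732 = 4743 - 1538732 = -1533989$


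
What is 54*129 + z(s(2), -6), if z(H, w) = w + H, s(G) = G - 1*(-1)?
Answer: 6963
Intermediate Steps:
s(G) = 1 + G (s(G) = G + 1 = 1 + G)
z(H, w) = H + w
54*129 + z(s(2), -6) = 54*129 + ((1 + 2) - 6) = 6966 + (3 - 6) = 6966 - 3 = 6963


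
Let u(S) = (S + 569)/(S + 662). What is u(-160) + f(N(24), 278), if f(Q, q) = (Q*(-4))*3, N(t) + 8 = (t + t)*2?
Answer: -529703/502 ≈ -1055.2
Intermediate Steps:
N(t) = -8 + 4*t (N(t) = -8 + (t + t)*2 = -8 + (2*t)*2 = -8 + 4*t)
f(Q, q) = -12*Q (f(Q, q) = -4*Q*3 = -12*Q)
u(S) = (569 + S)/(662 + S)
u(-160) + f(N(24), 278) = (569 - 160)/(662 - 160) - 12*(-8 + 4*24) = 409/502 - 12*(-8 + 96) = (1/502)*409 - 12*88 = 409/502 - 1056 = -529703/502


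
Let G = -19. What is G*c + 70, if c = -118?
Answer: 2312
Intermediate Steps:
G*c + 70 = -19*(-118) + 70 = 2242 + 70 = 2312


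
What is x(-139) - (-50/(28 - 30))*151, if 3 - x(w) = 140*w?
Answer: 15688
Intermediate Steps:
x(w) = 3 - 140*w
x(-139) - (-50/(28 - 30))*151 = (3 - 140*(-139)) - (-50/(28 - 30))*151 = (3 + 19460) - (-50/(-2))*151 = 19463 - (-50*(-½))*151 = 19463 - 25*151 = 19463 - 1*3775 = 19463 - 3775 = 15688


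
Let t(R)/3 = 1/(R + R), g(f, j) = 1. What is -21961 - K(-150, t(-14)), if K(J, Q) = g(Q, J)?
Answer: -21962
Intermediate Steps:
t(R) = 3/(2*R) (t(R) = 3/(R + R) = 3/((2*R)) = 3*(1/(2*R)) = 3/(2*R))
K(J, Q) = 1
-21961 - K(-150, t(-14)) = -21961 - 1*1 = -21961 - 1 = -21962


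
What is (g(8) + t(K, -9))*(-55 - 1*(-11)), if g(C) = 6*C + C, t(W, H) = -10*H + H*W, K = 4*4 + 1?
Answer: 308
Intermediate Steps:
K = 17 (K = 16 + 1 = 17)
g(C) = 7*C
(g(8) + t(K, -9))*(-55 - 1*(-11)) = (7*8 - 9*(-10 + 17))*(-55 - 1*(-11)) = (56 - 9*7)*(-55 + 11) = (56 - 63)*(-44) = -7*(-44) = 308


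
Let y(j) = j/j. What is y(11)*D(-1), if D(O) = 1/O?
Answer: -1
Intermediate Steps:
y(j) = 1
y(11)*D(-1) = 1/(-1) = 1*(-1) = -1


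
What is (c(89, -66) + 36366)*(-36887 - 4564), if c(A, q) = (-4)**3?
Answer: -1504754202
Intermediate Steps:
c(A, q) = -64
(c(89, -66) + 36366)*(-36887 - 4564) = (-64 + 36366)*(-36887 - 4564) = 36302*(-41451) = -1504754202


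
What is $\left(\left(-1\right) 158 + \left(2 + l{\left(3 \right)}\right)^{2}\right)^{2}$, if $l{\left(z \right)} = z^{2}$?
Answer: $1369$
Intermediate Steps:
$\left(\left(-1\right) 158 + \left(2 + l{\left(3 \right)}\right)^{2}\right)^{2} = \left(\left(-1\right) 158 + \left(2 + 3^{2}\right)^{2}\right)^{2} = \left(-158 + \left(2 + 9\right)^{2}\right)^{2} = \left(-158 + 11^{2}\right)^{2} = \left(-158 + 121\right)^{2} = \left(-37\right)^{2} = 1369$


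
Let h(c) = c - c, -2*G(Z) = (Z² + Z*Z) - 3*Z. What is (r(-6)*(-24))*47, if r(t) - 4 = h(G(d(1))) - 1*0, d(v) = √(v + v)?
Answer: -4512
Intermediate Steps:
d(v) = √2*√v (d(v) = √(2*v) = √2*√v)
G(Z) = -Z² + 3*Z/2 (G(Z) = -((Z² + Z*Z) - 3*Z)/2 = -((Z² + Z²) - 3*Z)/2 = -(2*Z² - 3*Z)/2 = -(-3*Z + 2*Z²)/2 = -Z² + 3*Z/2)
h(c) = 0
r(t) = 4 (r(t) = 4 + (0 - 1*0) = 4 + (0 + 0) = 4 + 0 = 4)
(r(-6)*(-24))*47 = (4*(-24))*47 = -96*47 = -4512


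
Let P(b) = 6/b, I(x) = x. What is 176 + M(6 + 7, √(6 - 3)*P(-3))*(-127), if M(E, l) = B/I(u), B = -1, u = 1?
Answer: 303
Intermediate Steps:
M(E, l) = -1 (M(E, l) = -1/1 = -1*1 = -1)
176 + M(6 + 7, √(6 - 3)*P(-3))*(-127) = 176 - 1*(-127) = 176 + 127 = 303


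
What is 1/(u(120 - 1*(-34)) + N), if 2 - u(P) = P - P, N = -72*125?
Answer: -1/8998 ≈ -0.00011114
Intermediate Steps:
N = -9000
u(P) = 2 (u(P) = 2 - (P - P) = 2 - 1*0 = 2 + 0 = 2)
1/(u(120 - 1*(-34)) + N) = 1/(2 - 9000) = 1/(-8998) = -1/8998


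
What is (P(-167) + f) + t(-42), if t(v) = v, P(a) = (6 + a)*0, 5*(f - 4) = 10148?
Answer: 9958/5 ≈ 1991.6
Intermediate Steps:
f = 10168/5 (f = 4 + (1/5)*10148 = 4 + 10148/5 = 10168/5 ≈ 2033.6)
P(a) = 0
(P(-167) + f) + t(-42) = (0 + 10168/5) - 42 = 10168/5 - 42 = 9958/5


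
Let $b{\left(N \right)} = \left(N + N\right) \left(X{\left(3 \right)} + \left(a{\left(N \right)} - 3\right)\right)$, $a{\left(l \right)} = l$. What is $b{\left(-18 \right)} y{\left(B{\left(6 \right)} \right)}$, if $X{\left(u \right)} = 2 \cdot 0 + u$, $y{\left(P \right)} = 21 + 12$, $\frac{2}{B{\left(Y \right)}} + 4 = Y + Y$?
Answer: $21384$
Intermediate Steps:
$B{\left(Y \right)} = \frac{2}{-4 + 2 Y}$ ($B{\left(Y \right)} = \frac{2}{-4 + \left(Y + Y\right)} = \frac{2}{-4 + 2 Y}$)
$y{\left(P \right)} = 33$
$X{\left(u \right)} = u$ ($X{\left(u \right)} = 0 + u = u$)
$b{\left(N \right)} = 2 N^{2}$ ($b{\left(N \right)} = \left(N + N\right) \left(3 + \left(N - 3\right)\right) = 2 N \left(3 + \left(N - 3\right)\right) = 2 N \left(3 + \left(-3 + N\right)\right) = 2 N N = 2 N^{2}$)
$b{\left(-18 \right)} y{\left(B{\left(6 \right)} \right)} = 2 \left(-18\right)^{2} \cdot 33 = 2 \cdot 324 \cdot 33 = 648 \cdot 33 = 21384$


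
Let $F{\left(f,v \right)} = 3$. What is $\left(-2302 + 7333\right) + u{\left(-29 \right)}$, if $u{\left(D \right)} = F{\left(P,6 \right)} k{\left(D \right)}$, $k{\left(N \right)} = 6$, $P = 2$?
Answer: $5049$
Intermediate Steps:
$u{\left(D \right)} = 18$ ($u{\left(D \right)} = 3 \cdot 6 = 18$)
$\left(-2302 + 7333\right) + u{\left(-29 \right)} = \left(-2302 + 7333\right) + 18 = 5031 + 18 = 5049$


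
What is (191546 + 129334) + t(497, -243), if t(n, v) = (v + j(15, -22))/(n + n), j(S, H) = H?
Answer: 318954455/994 ≈ 3.2088e+5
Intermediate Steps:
t(n, v) = (-22 + v)/(2*n) (t(n, v) = (v - 22)/(n + n) = (-22 + v)/((2*n)) = (-22 + v)*(1/(2*n)) = (-22 + v)/(2*n))
(191546 + 129334) + t(497, -243) = (191546 + 129334) + (1/2)*(-22 - 243)/497 = 320880 + (1/2)*(1/497)*(-265) = 320880 - 265/994 = 318954455/994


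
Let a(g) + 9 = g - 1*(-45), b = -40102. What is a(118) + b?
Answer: -39948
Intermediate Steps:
a(g) = 36 + g (a(g) = -9 + (g - 1*(-45)) = -9 + (g + 45) = -9 + (45 + g) = 36 + g)
a(118) + b = (36 + 118) - 40102 = 154 - 40102 = -39948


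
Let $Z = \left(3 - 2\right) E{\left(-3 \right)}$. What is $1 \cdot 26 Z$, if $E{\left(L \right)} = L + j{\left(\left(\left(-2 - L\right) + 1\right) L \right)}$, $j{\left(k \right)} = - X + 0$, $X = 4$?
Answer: $-182$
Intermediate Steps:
$j{\left(k \right)} = -4$ ($j{\left(k \right)} = \left(-1\right) 4 + 0 = -4 + 0 = -4$)
$E{\left(L \right)} = -4 + L$ ($E{\left(L \right)} = L - 4 = -4 + L$)
$Z = -7$ ($Z = \left(3 - 2\right) \left(-4 - 3\right) = 1 \left(-7\right) = -7$)
$1 \cdot 26 Z = 1 \cdot 26 \left(-7\right) = 26 \left(-7\right) = -182$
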